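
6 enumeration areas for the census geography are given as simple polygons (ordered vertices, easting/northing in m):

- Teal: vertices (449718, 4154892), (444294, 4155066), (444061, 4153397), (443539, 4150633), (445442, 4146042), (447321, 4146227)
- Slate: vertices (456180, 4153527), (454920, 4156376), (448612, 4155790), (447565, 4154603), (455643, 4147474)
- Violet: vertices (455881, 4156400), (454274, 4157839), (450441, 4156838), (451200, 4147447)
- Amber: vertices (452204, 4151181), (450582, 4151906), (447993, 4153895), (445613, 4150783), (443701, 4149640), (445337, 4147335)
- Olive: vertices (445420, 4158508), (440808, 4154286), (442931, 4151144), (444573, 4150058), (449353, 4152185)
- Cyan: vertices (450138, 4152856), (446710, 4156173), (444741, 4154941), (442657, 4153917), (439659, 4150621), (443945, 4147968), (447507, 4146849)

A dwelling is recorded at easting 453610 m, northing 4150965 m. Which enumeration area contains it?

Cast a ray rightward from (453610, 4150965). For each polygon, the edges (by vertex number in listed order) whose endpoints lie on opposite sides of northing = 4150965, where each meets that height, and whether that is right or left of the point:
Teal: 3–4 at easting≈443601.7 (left), 6–1 at easting≈448631.7 (left) → 0 crossings.
Slate: 4–5 at easting≈451687.3 (left), 5–1 at easting≈455952.7 (right) → 1 crossing.
Violet: 3–4 at easting≈450915.7 (left), 4–1 at easting≈453039.4 (left) → 0 crossings.
Amber: 3–4 at easting≈445752.2 (left), 6–1 at easting≈451818.3 (left) → 0 crossings.
Olive: 3–4 at easting≈443201.6 (left), 4–5 at easting≈446611.3 (left) → 0 crossings.
Cyan: 4–5 at easting≈439971.9 (left), 7–1 at easting≈449309.8 (left) → 0 crossings.
Only Slate has an odd count, so the point is inside Slate.

Slate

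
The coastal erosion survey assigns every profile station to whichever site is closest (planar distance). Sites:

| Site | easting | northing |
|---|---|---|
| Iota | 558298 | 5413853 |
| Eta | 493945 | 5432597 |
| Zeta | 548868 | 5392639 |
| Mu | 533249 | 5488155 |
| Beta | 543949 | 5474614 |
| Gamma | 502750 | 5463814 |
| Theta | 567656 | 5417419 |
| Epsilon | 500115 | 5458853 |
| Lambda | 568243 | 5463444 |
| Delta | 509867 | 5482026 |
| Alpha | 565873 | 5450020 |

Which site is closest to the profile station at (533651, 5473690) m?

Beta

Squared distances to each site:
Iota: 4187941178.000; Eta: 3265201085.000; Zeta: 6800821690.000; Mu: 209397829.000; Beta: 106902580.000; Gamma: 1052407177.000; Theta: 4322765466.000; Epsilon: 1344799865.000; Lambda: 1301586980.000; Delta: 635167552.000; Alpha: 1598526184.000.
Minimum at Beta.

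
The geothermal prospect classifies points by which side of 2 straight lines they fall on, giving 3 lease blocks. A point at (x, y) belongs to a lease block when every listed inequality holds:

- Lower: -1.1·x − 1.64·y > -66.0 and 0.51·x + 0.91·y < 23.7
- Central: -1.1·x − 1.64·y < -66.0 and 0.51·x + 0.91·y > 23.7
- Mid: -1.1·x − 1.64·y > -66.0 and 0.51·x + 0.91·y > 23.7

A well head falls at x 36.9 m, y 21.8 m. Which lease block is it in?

Central

-1.1·36.9 − 1.64·21.8 = -76.342, which is < -66.0
0.51·36.9 + 0.91·21.8 = 38.657, which is > 23.7
This sign pattern matches Central.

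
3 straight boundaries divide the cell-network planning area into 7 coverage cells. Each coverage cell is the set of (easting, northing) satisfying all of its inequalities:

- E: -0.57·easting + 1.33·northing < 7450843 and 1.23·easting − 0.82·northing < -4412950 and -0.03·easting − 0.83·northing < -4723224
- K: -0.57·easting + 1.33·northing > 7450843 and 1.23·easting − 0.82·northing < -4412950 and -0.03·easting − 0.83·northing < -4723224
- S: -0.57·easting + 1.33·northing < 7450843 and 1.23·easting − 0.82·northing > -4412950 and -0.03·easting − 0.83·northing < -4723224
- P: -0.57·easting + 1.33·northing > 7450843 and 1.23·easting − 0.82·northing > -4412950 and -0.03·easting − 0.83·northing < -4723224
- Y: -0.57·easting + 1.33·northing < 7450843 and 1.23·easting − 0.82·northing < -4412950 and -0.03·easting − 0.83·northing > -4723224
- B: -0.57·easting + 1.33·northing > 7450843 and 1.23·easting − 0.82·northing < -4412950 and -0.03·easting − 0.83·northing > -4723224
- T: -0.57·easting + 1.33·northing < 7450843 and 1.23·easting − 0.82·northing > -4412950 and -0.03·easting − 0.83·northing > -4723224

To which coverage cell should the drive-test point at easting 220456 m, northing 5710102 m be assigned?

-0.57·220456 + 1.33·5710102 = 7468775.740, which is > 7450843
1.23·220456 − 0.82·5710102 = -4411122.760, which is > -4412950
-0.03·220456 − 0.83·5710102 = -4745998.340, which is < -4723224
This sign pattern matches P.

P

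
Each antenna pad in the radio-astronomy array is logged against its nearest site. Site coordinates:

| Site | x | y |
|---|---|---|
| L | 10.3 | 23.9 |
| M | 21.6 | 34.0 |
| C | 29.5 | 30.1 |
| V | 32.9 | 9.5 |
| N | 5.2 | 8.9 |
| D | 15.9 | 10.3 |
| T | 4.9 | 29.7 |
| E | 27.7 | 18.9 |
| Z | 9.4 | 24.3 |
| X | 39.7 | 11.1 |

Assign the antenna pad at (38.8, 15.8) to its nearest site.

X

Squared distances to each site:
L: 877.860; M: 627.080; C: 290.980; V: 74.500; N: 1176.570; D: 554.660; T: 1342.420; E: 132.820; Z: 936.610; X: 22.900.
Minimum at X.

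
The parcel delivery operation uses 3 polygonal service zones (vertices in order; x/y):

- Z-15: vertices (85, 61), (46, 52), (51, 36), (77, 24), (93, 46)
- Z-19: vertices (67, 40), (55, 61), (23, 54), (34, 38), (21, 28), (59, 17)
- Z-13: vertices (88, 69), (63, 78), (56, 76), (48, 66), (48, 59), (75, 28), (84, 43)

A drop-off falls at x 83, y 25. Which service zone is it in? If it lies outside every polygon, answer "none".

Cast a ray rightward from (83, 25). For each polygon, the edges (by vertex number in listed order) whose endpoints lie on opposite sides of y = 25, where each meets that height, and whether that is right or left of the point:
Z-15: 3–4 at x≈74.8 (left), 4–5 at x≈77.7 (left) → 0 crossings.
Z-19: 5–6 at x≈31.4 (left), 6–1 at x≈61.8 (left) → 0 crossings.
Z-13: no edge straddles that height → 0 crossings.
All counts are even, so the point lies outside every listed polygon.

none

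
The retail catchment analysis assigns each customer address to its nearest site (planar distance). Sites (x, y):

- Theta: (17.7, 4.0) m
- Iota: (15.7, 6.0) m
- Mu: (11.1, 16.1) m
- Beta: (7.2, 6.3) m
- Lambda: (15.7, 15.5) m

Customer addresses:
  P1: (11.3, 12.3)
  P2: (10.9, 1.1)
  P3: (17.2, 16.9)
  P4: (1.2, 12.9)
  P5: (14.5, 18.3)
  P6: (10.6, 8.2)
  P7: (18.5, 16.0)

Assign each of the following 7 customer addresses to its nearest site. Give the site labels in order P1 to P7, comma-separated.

Mu, Beta, Lambda, Beta, Lambda, Beta, Lambda

P1 → Mu (d²=14.48)
P2 → Beta (d²=40.73)
P3 → Lambda (d²=4.21)
P4 → Beta (d²=79.56)
P5 → Lambda (d²=9.28)
P6 → Beta (d²=15.17)
P7 → Lambda (d²=8.09)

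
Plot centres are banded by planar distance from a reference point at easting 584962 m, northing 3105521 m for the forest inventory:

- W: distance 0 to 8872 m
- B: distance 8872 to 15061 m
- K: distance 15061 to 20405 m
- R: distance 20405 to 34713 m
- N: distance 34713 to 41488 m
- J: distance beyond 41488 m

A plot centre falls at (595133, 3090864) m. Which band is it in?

K

Distance = √((595133−584962)² + (3090864−3105521)²) = √(103449241.000 + 214827649.000) = 17840.316 m.
15061 ≤ 17840.316 < 20405 → K.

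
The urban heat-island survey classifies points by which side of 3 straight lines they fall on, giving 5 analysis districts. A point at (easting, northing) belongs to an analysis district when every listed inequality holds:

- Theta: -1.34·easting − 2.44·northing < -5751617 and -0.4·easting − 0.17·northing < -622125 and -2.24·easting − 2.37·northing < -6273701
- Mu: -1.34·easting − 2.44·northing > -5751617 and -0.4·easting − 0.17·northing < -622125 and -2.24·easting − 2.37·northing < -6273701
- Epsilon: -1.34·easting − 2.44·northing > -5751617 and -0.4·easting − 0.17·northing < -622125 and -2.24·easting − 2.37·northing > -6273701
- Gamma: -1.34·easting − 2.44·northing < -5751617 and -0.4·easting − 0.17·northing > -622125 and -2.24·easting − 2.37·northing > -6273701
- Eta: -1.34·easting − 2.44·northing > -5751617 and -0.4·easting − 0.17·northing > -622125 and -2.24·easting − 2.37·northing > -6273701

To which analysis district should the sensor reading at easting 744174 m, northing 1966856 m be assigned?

Theta

-1.34·744174 − 2.44·1966856 = -5796321.800, which is < -5751617
-0.4·744174 − 0.17·1966856 = -632035.120, which is < -622125
-2.24·744174 − 2.37·1966856 = -6328398.480, which is < -6273701
This sign pattern matches Theta.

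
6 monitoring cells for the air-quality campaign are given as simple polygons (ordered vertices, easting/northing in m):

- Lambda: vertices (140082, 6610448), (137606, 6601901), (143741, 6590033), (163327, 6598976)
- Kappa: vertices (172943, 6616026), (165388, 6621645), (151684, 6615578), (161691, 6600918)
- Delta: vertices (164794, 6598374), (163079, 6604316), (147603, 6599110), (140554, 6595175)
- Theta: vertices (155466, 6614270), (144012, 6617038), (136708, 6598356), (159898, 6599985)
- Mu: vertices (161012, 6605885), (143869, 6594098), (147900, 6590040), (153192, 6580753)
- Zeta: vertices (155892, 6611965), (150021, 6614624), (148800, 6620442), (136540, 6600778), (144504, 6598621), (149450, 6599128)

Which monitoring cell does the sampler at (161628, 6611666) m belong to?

Cast a ray rightward from (161628, 6611666). For each polygon, the edges (by vertex number in listed order) whose endpoints lie on opposite sides of northing = 6611666, where each meets that height, and whether that is right or left of the point:
Lambda: no edge straddles that height → 0 crossings.
Kappa: 3–4 at easting≈154354.4 (left), 4–1 at easting≈169695.8 (right) → 1 crossing.
Delta: no edge straddles that height → 0 crossings.
Theta: 2–3 at easting≈141911.7 (left), 4–1 at easting≈156273.9 (left) → 0 crossings.
Mu: no edge straddles that height → 0 crossings.
Zeta: 3–4 at easting≈143328.4 (left), 6–1 at easting≈155742.0 (left) → 0 crossings.
Only Kappa has an odd count, so the point is inside Kappa.

Kappa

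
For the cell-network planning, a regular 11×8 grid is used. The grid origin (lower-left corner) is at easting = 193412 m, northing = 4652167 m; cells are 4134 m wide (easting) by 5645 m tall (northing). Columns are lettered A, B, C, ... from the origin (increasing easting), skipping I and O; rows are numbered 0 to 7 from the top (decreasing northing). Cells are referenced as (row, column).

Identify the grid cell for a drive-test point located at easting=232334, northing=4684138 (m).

Column index: ⌊(232334 − 193412) / 4134⌋ = ⌊9.415⌋ = 9 → column K
Row offset from origin: ⌊(4684138 − 4652167) / 5645⌋ = ⌊5.664⌋ = 5 → row 2 (counted from top)

(2, K)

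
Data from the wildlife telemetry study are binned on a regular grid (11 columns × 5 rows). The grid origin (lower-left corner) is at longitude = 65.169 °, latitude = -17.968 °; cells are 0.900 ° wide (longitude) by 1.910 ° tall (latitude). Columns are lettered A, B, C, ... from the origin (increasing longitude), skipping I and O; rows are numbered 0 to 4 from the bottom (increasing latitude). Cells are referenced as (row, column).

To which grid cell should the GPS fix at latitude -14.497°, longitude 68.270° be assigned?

Column index: ⌊(68.270 − 65.169) / 0.900⌋ = ⌊3.446⌋ = 3 → column D
Row offset from origin: ⌊(-14.497 − -17.968) / 1.910⌋ = ⌊1.817⌋ = 1 → row 1

(1, D)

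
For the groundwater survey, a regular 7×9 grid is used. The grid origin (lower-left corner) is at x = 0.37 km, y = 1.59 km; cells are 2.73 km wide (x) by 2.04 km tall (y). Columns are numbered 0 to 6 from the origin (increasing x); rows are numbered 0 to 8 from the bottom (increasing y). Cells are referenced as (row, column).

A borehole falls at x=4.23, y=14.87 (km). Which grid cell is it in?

Column index: ⌊(4.23 − 0.37) / 2.73⌋ = ⌊1.414⌋ = 1
Row offset from origin: ⌊(14.87 − 1.59) / 2.04⌋ = ⌊6.510⌋ = 6 → row 6

(6, 1)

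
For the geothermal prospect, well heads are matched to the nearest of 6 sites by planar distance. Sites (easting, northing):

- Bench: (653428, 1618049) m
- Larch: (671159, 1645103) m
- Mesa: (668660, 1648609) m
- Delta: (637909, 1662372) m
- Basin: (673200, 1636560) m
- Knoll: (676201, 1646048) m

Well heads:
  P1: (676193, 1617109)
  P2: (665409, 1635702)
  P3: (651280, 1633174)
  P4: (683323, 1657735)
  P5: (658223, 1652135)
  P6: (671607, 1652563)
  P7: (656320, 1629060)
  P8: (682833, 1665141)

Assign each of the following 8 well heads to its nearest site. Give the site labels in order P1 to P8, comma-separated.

Basin, Basin, Bench, Knoll, Mesa, Mesa, Bench, Knoll

P1 → Basin (d²=387299450.00)
P2 → Basin (d²=61435845.00)
P3 → Bench (d²=233379529.00)
P4 → Knoll (d²=187308853.00)
P5 → Mesa (d²=121363645.00)
P6 → Mesa (d²=24318925.00)
P7 → Bench (d²=129605785.00)
P8 → Knoll (d²=408526073.00)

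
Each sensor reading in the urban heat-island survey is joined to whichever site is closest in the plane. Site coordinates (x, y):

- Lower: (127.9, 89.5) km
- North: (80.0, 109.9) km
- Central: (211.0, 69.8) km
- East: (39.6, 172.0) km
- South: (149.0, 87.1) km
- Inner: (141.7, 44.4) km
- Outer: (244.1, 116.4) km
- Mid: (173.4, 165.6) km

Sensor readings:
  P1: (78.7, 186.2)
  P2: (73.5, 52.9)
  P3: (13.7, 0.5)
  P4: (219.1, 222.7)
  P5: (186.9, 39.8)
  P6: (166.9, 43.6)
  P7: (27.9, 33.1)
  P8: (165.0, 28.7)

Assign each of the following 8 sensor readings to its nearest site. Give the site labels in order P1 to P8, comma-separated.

East, North, North, Mid, Central, Inner, North, Inner

P1 → East (d²=1730.45)
P2 → North (d²=3291.25)
P3 → North (d²=16364.05)
P4 → Mid (d²=5348.90)
P5 → Central (d²=1480.81)
P6 → Inner (d²=635.68)
P7 → North (d²=8612.65)
P8 → Inner (d²=789.38)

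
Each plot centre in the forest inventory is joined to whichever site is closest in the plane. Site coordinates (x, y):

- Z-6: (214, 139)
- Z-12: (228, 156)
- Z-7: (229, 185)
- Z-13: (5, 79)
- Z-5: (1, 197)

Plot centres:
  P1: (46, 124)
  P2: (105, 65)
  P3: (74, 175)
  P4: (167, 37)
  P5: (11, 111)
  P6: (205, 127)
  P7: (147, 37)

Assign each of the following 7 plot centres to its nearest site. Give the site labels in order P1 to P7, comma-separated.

P1 → Z-13 (d²=3706.00)
P2 → Z-13 (d²=10196.00)
P3 → Z-5 (d²=5813.00)
P4 → Z-6 (d²=12613.00)
P5 → Z-13 (d²=1060.00)
P6 → Z-6 (d²=225.00)
P7 → Z-6 (d²=14893.00)

Z-13, Z-13, Z-5, Z-6, Z-13, Z-6, Z-6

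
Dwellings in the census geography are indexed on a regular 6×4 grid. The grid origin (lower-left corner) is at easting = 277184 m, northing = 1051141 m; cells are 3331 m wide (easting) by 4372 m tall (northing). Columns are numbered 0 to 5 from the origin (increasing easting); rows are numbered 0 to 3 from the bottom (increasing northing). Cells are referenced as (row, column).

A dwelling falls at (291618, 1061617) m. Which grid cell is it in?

(2, 4)

Column index: ⌊(291618 − 277184) / 3331⌋ = ⌊4.333⌋ = 4
Row offset from origin: ⌊(1061617 − 1051141) / 4372⌋ = ⌊2.396⌋ = 2 → row 2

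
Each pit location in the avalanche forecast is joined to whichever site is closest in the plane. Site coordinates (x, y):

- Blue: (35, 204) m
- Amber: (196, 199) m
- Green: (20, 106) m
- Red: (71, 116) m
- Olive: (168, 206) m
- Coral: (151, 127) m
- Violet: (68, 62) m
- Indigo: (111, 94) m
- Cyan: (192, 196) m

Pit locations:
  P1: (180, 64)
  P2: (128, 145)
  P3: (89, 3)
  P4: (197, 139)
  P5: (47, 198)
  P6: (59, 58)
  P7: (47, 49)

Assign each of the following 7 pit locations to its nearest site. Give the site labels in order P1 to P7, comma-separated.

Coral, Coral, Violet, Coral, Blue, Violet, Violet

P1 → Coral (d²=4810.00)
P2 → Coral (d²=853.00)
P3 → Violet (d²=3922.00)
P4 → Coral (d²=2260.00)
P5 → Blue (d²=180.00)
P6 → Violet (d²=97.00)
P7 → Violet (d²=610.00)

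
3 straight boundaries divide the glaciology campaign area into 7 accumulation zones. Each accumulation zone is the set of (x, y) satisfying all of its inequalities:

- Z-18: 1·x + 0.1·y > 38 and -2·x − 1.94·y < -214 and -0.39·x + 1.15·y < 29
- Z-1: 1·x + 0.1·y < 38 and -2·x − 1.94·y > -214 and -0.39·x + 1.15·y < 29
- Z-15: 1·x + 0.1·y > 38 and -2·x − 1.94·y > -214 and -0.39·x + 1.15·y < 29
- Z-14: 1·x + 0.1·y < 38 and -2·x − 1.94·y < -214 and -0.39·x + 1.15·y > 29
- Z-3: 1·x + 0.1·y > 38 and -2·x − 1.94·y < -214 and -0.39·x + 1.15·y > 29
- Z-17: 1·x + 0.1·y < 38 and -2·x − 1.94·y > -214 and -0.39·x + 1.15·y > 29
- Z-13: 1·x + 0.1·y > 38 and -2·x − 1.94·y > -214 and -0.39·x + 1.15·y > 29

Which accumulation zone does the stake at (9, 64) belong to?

Z-17

1·9 + 0.1·64 = 15.400, which is < 38
-2·9 − 1.94·64 = -142.160, which is > -214
-0.39·9 + 1.15·64 = 70.090, which is > 29
This sign pattern matches Z-17.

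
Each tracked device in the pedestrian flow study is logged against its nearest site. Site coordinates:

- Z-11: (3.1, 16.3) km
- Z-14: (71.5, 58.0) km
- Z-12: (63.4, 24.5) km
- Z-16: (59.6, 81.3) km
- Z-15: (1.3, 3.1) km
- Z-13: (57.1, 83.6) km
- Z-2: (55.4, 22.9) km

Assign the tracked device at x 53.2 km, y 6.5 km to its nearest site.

Squared distances to each site:
Z-11: 2606.050; Z-14: 2987.140; Z-12: 428.040; Z-16: 5636.000; Z-15: 2705.170; Z-13: 5959.620; Z-2: 273.800.
Minimum at Z-2.

Z-2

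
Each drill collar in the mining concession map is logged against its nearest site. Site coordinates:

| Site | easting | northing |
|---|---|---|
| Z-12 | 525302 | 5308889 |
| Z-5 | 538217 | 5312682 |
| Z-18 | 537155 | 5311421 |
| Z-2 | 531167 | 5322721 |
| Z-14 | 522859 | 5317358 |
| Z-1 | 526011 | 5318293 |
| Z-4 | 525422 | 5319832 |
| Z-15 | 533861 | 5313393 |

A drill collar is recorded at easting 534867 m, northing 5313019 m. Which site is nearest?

Squared distances to each site:
Z-12: 108546125.000; Z-5: 11336069.000; Z-18: 7788548.000; Z-2: 107818804.000; Z-14: 163018985.000; Z-1: 106243812.000; Z-4: 135624994.000; Z-15: 1151912.000.
Minimum at Z-15.

Z-15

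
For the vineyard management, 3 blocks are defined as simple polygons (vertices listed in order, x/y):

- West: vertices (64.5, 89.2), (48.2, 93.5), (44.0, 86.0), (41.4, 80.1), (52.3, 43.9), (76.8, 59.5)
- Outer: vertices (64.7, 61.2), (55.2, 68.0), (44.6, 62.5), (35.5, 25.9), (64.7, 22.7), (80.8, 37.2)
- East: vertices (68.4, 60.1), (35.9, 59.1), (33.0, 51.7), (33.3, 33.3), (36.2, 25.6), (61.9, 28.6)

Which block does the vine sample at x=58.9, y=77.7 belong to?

Cast a ray rightward from (58.9, 77.7). For each polygon, the edges (by vertex number in listed order) whose endpoints lie on opposite sides of y = 77.7, where each meets that height, and whether that is right or left of the point:
West: 4–5 at x≈42.12 (left), 6–1 at x≈69.26 (right) → 1 crossing.
Outer: no edge straddles that height → 0 crossings.
East: no edge straddles that height → 0 crossings.
Only West has an odd count, so the point is inside West.

West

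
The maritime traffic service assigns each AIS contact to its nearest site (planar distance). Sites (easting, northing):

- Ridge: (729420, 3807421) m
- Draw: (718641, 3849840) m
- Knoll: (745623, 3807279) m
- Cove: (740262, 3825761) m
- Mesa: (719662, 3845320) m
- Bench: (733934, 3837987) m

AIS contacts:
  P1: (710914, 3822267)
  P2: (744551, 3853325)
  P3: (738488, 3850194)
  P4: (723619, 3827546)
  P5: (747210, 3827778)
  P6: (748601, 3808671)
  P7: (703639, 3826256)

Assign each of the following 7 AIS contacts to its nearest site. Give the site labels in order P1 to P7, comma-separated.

Ridge, Bench, Bench, Bench, Cove, Knoll, Mesa

P1 → Ridge (d²=562875752.00)
P2 → Bench (d²=347974933.00)
P3 → Bench (d²=169749765.00)
P4 → Bench (d²=215413706.00)
P5 → Cove (d²=52342993.00)
P6 → Knoll (d²=10806148.00)
P7 → Mesa (d²=620172625.00)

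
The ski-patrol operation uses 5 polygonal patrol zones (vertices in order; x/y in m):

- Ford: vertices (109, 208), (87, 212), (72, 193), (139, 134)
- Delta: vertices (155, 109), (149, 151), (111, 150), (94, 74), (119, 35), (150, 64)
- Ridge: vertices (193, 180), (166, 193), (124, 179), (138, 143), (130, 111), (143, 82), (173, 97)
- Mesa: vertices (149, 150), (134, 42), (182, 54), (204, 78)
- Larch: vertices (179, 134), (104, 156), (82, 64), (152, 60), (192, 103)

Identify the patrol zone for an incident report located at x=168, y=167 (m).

Ridge

Cast a ray rightward from (168, 167). For each polygon, the edges (by vertex number in listed order) whose endpoints lie on opposite sides of y = 167, where each meets that height, and whether that is right or left of the point:
Ford: 3–4 at x≈101.5 (left), 4–1 at x≈125.6 (left) → 0 crossings.
Delta: no edge straddles that height → 0 crossings.
Ridge: 3–4 at x≈128.7 (left), 7–1 at x≈189.9 (right) → 1 crossing.
Mesa: no edge straddles that height → 0 crossings.
Larch: no edge straddles that height → 0 crossings.
Only Ridge has an odd count, so the point is inside Ridge.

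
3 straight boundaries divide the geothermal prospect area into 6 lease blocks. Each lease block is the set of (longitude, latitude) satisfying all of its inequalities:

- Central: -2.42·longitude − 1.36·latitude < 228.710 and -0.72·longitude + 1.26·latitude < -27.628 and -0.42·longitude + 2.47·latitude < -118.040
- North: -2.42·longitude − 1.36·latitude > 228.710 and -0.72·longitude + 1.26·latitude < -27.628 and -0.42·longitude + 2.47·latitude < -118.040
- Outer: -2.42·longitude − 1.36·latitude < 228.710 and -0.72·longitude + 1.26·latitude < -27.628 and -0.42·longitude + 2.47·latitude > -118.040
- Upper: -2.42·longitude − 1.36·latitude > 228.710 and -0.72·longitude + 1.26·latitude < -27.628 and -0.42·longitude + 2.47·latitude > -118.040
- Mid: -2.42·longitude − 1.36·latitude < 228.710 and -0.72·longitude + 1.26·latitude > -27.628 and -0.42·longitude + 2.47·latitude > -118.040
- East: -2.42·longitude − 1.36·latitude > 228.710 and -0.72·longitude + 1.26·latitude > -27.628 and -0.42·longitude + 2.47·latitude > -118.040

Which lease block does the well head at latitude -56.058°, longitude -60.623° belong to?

-2.42·-60.623 − 1.36·-56.058 = 222.947, which is < 228.710
-0.72·-60.623 + 1.26·-56.058 = -26.985, which is > -27.628
-0.42·-60.623 + 2.47·-56.058 = -113.002, which is > -118.040
This sign pattern matches Mid.

Mid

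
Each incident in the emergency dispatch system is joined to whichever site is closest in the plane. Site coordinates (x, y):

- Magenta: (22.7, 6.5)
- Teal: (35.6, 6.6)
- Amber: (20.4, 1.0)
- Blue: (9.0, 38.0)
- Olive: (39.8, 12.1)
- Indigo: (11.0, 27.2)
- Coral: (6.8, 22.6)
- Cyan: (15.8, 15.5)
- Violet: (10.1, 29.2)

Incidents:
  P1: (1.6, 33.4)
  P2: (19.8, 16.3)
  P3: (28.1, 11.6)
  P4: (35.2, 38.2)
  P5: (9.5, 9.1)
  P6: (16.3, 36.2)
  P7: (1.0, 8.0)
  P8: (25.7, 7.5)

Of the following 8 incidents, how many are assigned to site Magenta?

P1 → Blue
P2 → Cyan
P3 → Magenta
P4 → Blue
P5 → Cyan
P6 → Blue
P7 → Coral
P8 → Magenta
2 of the 8 go to Magenta.

2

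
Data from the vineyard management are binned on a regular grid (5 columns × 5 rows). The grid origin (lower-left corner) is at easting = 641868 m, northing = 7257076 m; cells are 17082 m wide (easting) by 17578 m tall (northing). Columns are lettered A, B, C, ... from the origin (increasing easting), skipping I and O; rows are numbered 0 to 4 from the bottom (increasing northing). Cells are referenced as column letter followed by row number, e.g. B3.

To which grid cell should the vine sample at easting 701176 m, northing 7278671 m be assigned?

D1

Column index: ⌊(701176 − 641868) / 17082⌋ = ⌊3.472⌋ = 3 → column D
Row offset from origin: ⌊(7278671 − 7257076) / 17578⌋ = ⌊1.229⌋ = 1 → row 1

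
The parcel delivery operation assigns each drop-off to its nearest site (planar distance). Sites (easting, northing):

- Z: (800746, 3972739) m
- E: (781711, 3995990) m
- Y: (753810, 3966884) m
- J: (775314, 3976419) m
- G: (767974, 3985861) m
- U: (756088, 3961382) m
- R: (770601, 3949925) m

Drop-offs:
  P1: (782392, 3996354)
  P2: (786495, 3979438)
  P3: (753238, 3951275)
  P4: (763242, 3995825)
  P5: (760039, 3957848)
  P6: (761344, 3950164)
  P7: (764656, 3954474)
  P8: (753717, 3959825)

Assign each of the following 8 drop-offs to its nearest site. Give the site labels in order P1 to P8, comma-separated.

E, J, U, G, U, R, R, U

P1 → E (d²=596257.00)
P2 → J (d²=134129122.00)
P3 → U (d²=110273949.00)
P4 → G (d²=121673120.00)
P5 → U (d²=28099557.00)
P6 → R (d²=85749170.00)
P7 → R (d²=56036426.00)
P8 → U (d²=8045890.00)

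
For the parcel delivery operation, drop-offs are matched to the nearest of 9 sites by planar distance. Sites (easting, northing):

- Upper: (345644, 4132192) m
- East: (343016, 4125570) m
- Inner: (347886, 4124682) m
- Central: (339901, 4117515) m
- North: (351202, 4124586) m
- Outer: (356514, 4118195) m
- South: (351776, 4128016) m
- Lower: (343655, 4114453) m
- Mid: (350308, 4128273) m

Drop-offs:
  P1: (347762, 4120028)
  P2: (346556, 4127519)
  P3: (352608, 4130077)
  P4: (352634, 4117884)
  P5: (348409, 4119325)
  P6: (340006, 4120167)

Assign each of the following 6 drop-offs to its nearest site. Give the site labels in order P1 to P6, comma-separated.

P1 → Inner (d²=21675092.00)
P2 → Inner (d²=9817469.00)
P3 → South (d²=4939945.00)
P4 → Outer (d²=15151121.00)
P5 → Inner (d²=28970978.00)
P6 → Central (d²=7044129.00)

Inner, Inner, South, Outer, Inner, Central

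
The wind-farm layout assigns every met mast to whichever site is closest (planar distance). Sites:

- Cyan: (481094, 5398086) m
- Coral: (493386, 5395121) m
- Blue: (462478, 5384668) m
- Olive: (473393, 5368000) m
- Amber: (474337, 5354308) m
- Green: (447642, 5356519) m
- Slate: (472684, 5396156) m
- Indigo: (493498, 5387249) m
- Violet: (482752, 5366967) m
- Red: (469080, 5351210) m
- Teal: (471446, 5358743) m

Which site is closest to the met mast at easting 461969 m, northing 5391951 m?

Blue

Squared distances to each site:
Cyan: 403403850.000; Coral: 997076789.000; Blue: 53301170.000; Olive: 704158177.000; Amber: 1569962873.000; Green: 1460689553.000; Slate: 132493250.000; Indigo: 1016186645.000; Violet: 1056133345.000; Red: 1710395402.000; Teal: 1192584793.000.
Minimum at Blue.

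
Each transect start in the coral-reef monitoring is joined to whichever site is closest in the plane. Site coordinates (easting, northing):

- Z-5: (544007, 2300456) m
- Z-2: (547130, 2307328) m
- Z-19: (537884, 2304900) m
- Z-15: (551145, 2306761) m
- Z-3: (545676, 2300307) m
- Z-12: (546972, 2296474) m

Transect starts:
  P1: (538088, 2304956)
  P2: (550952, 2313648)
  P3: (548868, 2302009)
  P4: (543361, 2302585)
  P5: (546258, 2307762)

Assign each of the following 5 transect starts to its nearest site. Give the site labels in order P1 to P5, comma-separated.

P1 → Z-19 (d²=44752.00)
P2 → Z-15 (d²=47468018.00)
P3 → Z-3 (d²=13085668.00)
P4 → Z-5 (d²=4949957.00)
P5 → Z-2 (d²=948740.00)

Z-19, Z-15, Z-3, Z-5, Z-2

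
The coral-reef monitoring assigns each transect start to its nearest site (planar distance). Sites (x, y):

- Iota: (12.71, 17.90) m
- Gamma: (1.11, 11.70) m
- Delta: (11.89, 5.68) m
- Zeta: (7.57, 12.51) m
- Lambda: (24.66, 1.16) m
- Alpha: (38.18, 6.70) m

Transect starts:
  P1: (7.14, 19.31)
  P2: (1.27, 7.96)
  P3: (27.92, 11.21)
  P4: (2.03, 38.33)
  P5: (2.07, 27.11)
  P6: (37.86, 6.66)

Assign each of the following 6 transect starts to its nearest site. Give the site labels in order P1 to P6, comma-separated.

Iota, Gamma, Lambda, Iota, Iota, Alpha

P1 → Iota (d²=33.01)
P2 → Gamma (d²=14.01)
P3 → Lambda (d²=111.63)
P4 → Iota (d²=531.45)
P5 → Iota (d²=198.03)
P6 → Alpha (d²=0.10)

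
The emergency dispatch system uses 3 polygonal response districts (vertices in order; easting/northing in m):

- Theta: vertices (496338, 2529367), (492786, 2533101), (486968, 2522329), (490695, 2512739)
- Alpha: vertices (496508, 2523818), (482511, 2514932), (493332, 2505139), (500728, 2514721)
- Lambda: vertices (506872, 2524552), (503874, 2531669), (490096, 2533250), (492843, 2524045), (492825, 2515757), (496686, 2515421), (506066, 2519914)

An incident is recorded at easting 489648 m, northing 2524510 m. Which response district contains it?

Cast a ray rightward from (489648, 2524510). For each polygon, the edges (by vertex number in listed order) whose endpoints lie on opposite sides of northing = 2524510, where each meets that height, and whether that is right or left of the point:
Theta: 2–3 at easting≈488146.0 (left), 4–1 at easting≈494689.7 (right) → 1 crossing.
Alpha: no edge straddles that height → 0 crossings.
Lambda: 3–4 at easting≈492704.2 (right), 7–1 at easting≈506864.7 (right) → 2 crossings.
Only Theta has an odd count, so the point is inside Theta.

Theta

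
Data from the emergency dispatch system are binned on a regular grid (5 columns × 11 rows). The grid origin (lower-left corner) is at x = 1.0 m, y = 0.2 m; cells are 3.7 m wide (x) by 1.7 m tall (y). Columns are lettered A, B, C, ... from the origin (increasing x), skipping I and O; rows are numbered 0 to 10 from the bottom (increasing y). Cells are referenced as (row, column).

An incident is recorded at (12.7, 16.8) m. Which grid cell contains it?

(9, D)

Column index: ⌊(12.7 − 1.0) / 3.7⌋ = ⌊3.162⌋ = 3 → column D
Row offset from origin: ⌊(16.8 − 0.2) / 1.7⌋ = ⌊9.765⌋ = 9 → row 9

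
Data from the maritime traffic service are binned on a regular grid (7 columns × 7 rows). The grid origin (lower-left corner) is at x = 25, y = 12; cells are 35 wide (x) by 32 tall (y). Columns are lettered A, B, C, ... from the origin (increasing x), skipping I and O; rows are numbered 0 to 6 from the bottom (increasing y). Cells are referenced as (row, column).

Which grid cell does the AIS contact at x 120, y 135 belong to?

Column index: ⌊(120 − 25) / 35⌋ = ⌊2.714⌋ = 2 → column C
Row offset from origin: ⌊(135 − 12) / 32⌋ = ⌊3.844⌋ = 3 → row 3

(3, C)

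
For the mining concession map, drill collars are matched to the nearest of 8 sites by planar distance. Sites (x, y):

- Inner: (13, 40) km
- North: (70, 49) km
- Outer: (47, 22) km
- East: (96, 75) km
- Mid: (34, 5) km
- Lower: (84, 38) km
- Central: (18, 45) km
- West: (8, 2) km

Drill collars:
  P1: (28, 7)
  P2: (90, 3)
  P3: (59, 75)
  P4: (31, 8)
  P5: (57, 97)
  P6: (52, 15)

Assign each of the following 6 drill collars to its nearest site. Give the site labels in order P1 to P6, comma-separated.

Mid, Lower, North, Mid, East, Outer

P1 → Mid (d²=40.00)
P2 → Lower (d²=1261.00)
P3 → North (d²=797.00)
P4 → Mid (d²=18.00)
P5 → East (d²=2005.00)
P6 → Outer (d²=74.00)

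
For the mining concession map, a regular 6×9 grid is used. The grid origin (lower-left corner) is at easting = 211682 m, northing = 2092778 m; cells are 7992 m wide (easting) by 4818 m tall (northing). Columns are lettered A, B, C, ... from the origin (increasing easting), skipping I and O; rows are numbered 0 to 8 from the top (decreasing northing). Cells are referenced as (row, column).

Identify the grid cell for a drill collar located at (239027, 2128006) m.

Column index: ⌊(239027 − 211682) / 7992⌋ = ⌊3.422⌋ = 3 → column D
Row offset from origin: ⌊(2128006 − 2092778) / 4818⌋ = ⌊7.312⌋ = 7 → row 1 (counted from top)

(1, D)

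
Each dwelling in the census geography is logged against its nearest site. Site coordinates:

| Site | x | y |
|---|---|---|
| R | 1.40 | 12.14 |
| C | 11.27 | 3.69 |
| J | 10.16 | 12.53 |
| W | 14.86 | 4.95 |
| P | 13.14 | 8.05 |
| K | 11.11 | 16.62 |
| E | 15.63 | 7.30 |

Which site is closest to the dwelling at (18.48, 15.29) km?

Squared distances to each site:
R: 301.649; C: 186.544; J: 76.840; W: 120.020; P: 80.933; K: 56.086; E: 71.963.
Minimum at K.

K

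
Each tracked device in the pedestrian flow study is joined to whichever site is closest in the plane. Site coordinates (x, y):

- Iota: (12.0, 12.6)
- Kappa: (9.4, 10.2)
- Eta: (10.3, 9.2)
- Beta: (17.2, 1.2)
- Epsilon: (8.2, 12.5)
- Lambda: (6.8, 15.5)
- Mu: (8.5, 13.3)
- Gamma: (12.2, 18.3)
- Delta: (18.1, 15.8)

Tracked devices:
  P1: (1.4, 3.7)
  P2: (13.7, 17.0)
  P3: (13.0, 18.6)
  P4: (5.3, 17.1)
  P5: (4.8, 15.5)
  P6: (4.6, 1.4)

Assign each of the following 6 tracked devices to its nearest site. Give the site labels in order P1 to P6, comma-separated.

Kappa, Gamma, Gamma, Lambda, Lambda, Eta

P1 → Kappa (d²=106.25)
P2 → Gamma (d²=3.94)
P3 → Gamma (d²=0.73)
P4 → Lambda (d²=4.81)
P5 → Lambda (d²=4.00)
P6 → Eta (d²=93.33)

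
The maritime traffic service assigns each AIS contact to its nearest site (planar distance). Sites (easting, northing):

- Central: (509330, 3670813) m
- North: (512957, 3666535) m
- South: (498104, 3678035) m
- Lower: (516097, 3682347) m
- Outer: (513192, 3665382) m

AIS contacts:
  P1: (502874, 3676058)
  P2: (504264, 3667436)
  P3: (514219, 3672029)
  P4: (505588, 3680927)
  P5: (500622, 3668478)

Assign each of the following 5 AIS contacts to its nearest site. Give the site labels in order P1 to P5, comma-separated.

South, Central, Central, South, Central

P1 → South (d²=26661429.00)
P2 → Central (d²=37068485.00)
P3 → Central (d²=25380977.00)
P4 → South (d²=64373920.00)
P5 → Central (d²=81281489.00)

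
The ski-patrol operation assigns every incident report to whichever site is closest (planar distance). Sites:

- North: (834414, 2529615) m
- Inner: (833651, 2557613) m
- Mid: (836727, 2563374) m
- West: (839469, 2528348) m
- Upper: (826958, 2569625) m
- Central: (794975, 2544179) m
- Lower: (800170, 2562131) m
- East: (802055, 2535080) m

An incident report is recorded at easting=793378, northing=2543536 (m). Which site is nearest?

Squared distances to each site:
North: 1877747537.000; Inner: 1820076458.000; Mid: 2272682045.000; West: 2355055625.000; Upper: 1808252321.000; Central: 2963858.000; Lower: 391905289.000; East: 146794265.000.
Minimum at Central.

Central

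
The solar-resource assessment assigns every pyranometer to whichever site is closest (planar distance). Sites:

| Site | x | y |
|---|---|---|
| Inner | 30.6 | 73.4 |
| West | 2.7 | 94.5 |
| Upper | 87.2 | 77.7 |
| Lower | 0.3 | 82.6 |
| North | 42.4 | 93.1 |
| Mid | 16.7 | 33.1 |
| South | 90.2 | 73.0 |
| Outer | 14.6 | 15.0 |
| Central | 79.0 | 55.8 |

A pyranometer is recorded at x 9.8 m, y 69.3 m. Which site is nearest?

Squared distances to each site:
Inner: 449.450; West: 685.450; Upper: 6061.320; Lower: 267.140; North: 1629.200; Mid: 1358.050; South: 6477.850; Outer: 2971.530; Central: 4970.890.
Minimum at Lower.

Lower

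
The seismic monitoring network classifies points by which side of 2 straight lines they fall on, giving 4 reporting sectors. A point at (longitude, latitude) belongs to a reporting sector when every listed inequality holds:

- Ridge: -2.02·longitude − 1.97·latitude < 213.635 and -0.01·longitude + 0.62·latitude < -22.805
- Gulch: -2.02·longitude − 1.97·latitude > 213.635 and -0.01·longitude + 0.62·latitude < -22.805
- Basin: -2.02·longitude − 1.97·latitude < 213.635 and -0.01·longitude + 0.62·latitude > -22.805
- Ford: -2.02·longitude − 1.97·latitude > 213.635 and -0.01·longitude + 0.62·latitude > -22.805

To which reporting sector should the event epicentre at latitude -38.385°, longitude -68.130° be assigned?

Ridge

-2.02·-68.130 − 1.97·-38.385 = 213.241, which is < 213.635
-0.01·-68.130 + 0.62·-38.385 = -23.117, which is < -22.805
This sign pattern matches Ridge.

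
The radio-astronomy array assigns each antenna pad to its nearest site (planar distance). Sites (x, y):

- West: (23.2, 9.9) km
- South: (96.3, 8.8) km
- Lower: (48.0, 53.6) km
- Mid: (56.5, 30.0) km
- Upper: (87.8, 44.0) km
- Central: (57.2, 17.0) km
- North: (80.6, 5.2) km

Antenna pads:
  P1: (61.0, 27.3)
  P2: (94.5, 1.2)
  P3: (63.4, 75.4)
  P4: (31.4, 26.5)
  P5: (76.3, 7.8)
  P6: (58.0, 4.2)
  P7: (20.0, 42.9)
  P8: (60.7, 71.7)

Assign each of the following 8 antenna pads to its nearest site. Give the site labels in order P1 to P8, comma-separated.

Mid, South, Lower, West, North, Central, Lower, Lower

P1 → Mid (d²=27.54)
P2 → South (d²=61.00)
P3 → Lower (d²=712.40)
P4 → West (d²=342.80)
P5 → North (d²=25.25)
P6 → Central (d²=164.48)
P7 → Lower (d²=898.49)
P8 → Lower (d²=488.90)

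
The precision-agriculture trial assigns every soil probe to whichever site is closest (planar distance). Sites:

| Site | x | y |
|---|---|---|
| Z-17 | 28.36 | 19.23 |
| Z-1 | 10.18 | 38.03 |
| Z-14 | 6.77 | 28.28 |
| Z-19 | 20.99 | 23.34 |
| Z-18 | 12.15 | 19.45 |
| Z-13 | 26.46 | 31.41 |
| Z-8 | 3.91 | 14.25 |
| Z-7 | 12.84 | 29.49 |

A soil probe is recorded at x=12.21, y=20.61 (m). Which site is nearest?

Squared distances to each site:
Z-17: 262.727; Z-1: 307.577; Z-14: 88.423; Z-19: 84.541; Z-18: 1.349; Z-13: 319.702; Z-8: 109.340; Z-7: 79.251.
Minimum at Z-18.

Z-18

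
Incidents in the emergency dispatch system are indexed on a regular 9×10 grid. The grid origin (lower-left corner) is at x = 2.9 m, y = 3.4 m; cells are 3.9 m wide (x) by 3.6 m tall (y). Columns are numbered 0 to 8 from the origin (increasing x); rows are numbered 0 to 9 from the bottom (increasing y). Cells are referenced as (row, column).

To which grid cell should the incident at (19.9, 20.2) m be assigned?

(4, 4)

Column index: ⌊(19.9 − 2.9) / 3.9⌋ = ⌊4.359⌋ = 4
Row offset from origin: ⌊(20.2 − 3.4) / 3.6⌋ = ⌊4.667⌋ = 4 → row 4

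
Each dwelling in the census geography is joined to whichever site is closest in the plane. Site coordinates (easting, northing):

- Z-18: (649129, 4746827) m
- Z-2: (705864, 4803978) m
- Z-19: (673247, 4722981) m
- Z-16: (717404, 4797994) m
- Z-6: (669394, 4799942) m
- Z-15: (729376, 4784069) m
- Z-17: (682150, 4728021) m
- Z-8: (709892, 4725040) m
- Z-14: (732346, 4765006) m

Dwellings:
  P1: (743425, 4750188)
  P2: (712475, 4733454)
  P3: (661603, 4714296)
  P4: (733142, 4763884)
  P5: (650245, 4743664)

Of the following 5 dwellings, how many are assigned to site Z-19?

P1 → Z-14
P2 → Z-8
P3 → Z-19
P4 → Z-14
P5 → Z-18
1 of the 5 goes to Z-19.

1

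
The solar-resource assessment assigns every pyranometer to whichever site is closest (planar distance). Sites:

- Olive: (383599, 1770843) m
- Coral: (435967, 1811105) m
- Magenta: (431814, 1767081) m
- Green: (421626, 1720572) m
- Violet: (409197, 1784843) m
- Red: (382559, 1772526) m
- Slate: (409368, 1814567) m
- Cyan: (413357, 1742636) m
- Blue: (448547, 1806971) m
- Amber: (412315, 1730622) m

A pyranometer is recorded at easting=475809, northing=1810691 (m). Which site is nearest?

Blue

Squared distances to each site:
Olive: 10090547204.000; Coral: 1587556360.000; Magenta: 3837392125.000; Green: 11057231650.000; Violet: 5105277648.000; Red: 10152129725.000; Slate: 4429429857.000; Cyan: 8531735329.000; Blue: 757055044.000; Amber: 10442532797.000.
Minimum at Blue.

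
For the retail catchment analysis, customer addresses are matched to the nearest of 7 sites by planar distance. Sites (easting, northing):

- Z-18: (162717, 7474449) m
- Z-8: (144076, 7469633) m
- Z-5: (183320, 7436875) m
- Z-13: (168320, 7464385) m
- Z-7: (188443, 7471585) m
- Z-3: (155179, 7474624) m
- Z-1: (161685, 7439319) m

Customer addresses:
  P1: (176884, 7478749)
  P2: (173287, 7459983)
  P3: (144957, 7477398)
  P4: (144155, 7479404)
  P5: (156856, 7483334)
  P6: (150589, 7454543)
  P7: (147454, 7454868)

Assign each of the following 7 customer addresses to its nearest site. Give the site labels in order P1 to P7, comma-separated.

P1 → Z-7 (d²=184933377.00)
P2 → Z-13 (d²=44048693.00)
P3 → Z-8 (d²=61071386.00)
P4 → Z-8 (d²=95478682.00)
P5 → Z-3 (d²=78676429.00)
P6 → Z-8 (d²=270127269.00)
P7 → Z-8 (d²=229416109.00)

Z-7, Z-13, Z-8, Z-8, Z-3, Z-8, Z-8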